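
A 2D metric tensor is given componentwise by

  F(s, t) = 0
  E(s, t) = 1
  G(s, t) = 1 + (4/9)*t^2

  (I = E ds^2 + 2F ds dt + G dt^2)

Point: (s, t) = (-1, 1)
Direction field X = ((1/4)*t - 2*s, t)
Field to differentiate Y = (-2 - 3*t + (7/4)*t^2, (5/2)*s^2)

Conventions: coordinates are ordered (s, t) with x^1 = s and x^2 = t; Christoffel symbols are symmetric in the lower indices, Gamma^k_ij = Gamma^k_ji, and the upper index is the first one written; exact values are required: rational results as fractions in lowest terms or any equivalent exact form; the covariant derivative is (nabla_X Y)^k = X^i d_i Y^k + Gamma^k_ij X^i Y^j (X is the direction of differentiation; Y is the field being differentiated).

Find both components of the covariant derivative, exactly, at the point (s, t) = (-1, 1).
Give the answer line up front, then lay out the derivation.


Answer: (nabla_X Y)^s = 1/2, (nabla_X Y)^t = -545/52

E = 1, F = 0, G = 13/9 at the point
E_s = 0, E_t = 0, F_s = 0, F_t = 0, G_s = 0, G_t = 8/9
EG - F^2 = 13/9;  g^inv = (9/13) * [[13/9, 0], [0, 1]]
first-kind symbols [ij,l] = (1/2)(d_i g_jl + d_j g_il - d_l g_ij): [ss,s] = E_s/2 = 0, [ss,t] = F_s - E_t/2 = 0, [st,s] = E_t/2 = 0, [st,t] = G_s/2 = 0, [tt,s] = F_t - G_s/2 = 0, [tt,t] = G_t/2 = 4/9
Gamma^s_ij = (G*[ij,s] - F*[ij,t])/(EG - F^2), Gamma^t_ij = (E*[ij,t] - F*[ij,s])/(EG - F^2)
Gamma_sss = 0, Gamma_sst = 0, Gamma_stt = 0, Gamma_tss = 0, Gamma_tst = 0, Gamma_ttt = 4/13
X = (9/4, 1), Y = (-13/4, 5/2) at the point


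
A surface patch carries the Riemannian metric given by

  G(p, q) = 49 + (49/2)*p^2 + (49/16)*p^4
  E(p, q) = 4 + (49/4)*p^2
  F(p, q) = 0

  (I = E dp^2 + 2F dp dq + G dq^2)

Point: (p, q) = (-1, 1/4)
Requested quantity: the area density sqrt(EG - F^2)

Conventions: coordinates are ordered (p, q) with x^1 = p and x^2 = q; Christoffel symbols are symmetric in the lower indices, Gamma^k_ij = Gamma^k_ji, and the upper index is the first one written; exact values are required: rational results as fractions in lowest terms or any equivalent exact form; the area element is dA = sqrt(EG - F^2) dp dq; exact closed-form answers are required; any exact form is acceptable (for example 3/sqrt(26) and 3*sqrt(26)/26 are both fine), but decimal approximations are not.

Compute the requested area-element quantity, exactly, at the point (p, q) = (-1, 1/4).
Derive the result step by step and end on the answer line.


E = 65/4, F = 0, G = 1225/16; EG - F^2 = 79625/64

Answer: sqrt(EG - F^2) = 35*sqrt(65)/8


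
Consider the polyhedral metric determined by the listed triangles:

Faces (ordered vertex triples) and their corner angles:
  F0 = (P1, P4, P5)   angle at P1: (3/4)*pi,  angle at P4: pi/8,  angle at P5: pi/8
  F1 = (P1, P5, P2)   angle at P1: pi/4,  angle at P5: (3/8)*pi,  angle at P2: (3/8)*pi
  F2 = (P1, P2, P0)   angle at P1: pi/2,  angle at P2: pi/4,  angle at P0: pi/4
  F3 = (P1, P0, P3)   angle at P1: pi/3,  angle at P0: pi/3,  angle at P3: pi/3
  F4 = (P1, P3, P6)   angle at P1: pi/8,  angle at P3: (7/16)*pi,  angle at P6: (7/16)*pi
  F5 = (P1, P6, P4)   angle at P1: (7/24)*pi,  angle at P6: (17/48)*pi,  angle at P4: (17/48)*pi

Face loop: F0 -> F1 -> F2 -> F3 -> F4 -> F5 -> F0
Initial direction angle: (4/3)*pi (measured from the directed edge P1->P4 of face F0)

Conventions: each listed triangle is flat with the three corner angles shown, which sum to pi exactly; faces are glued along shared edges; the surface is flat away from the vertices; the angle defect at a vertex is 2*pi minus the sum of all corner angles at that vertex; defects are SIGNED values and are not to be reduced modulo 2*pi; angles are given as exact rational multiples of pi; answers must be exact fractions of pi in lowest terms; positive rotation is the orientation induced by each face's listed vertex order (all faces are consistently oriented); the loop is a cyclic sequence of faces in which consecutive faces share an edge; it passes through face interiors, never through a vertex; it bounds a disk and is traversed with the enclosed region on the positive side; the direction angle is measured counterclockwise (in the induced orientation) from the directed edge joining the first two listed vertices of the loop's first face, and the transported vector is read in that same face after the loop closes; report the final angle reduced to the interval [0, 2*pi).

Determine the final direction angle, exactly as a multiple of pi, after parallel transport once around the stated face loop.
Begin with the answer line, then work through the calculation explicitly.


Answer: final direction angle = (13/12)*pi

enclosed vertex P1: corner angles sum to (9/4)*pi, defect = 2*pi - (9/4)*pi = -pi/4
final direction = starting direction + enclosed defect total, reduced mod 2*pi (induced orientation)
final angle = (4/3)*pi - pi/4 = (13/12)*pi (mod 2*pi)


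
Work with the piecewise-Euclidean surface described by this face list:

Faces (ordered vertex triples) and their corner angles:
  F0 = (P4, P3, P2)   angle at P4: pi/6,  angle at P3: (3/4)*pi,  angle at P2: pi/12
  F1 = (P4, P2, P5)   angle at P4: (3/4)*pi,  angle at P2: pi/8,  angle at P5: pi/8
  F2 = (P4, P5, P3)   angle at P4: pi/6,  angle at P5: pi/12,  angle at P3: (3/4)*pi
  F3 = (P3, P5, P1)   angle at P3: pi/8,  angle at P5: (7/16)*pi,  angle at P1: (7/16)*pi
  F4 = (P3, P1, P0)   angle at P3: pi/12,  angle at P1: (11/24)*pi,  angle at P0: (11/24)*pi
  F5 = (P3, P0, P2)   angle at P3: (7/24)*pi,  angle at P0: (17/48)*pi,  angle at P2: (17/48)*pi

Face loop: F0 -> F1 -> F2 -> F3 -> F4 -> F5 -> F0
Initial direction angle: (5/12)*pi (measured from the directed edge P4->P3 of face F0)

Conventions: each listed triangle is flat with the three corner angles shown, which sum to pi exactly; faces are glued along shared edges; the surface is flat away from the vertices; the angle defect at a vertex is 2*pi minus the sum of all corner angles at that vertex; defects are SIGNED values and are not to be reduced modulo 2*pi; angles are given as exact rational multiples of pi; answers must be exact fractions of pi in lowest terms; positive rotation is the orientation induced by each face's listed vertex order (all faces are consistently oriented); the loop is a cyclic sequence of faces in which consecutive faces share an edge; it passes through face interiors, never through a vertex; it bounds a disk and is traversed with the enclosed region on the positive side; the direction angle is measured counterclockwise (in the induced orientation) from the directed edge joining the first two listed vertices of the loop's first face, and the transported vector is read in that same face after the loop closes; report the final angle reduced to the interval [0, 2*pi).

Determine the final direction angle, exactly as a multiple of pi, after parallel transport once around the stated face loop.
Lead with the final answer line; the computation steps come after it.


Answer: final direction angle = (4/3)*pi

enclosed vertex P3: corner angles sum to 2*pi, defect = 2*pi - 2*pi = 0
enclosed vertex P4: corner angles sum to (13/12)*pi, defect = 2*pi - (13/12)*pi = (11/12)*pi
holonomy = initial angle + sum of enclosed defects (mod 2*pi), positive in the induced orientation
final angle = (5/12)*pi + (11/12)*pi = (4/3)*pi (mod 2*pi)


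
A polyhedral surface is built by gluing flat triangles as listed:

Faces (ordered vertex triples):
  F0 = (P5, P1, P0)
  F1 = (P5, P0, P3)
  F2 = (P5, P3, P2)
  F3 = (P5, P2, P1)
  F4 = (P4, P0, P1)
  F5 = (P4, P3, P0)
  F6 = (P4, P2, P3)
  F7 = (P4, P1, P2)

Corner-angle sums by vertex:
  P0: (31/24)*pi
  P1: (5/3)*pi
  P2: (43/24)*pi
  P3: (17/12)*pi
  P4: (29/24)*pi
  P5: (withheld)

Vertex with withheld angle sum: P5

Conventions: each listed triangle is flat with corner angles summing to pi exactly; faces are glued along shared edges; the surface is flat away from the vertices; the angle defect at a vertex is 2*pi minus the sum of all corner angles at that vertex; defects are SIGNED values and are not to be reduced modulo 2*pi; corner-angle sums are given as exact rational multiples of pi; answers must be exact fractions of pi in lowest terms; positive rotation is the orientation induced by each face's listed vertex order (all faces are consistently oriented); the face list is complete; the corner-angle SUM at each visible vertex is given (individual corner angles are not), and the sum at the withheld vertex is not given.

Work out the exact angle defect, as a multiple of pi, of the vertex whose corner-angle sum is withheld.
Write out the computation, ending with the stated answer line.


V = 6, E = 12, F = 8; chi = V - E + F = 2
Gauss-Bonnet: total defect = 2*pi*chi = 4*pi; visible defects sum to (21/8)*pi

Answer: defect(P5) = (11/8)*pi


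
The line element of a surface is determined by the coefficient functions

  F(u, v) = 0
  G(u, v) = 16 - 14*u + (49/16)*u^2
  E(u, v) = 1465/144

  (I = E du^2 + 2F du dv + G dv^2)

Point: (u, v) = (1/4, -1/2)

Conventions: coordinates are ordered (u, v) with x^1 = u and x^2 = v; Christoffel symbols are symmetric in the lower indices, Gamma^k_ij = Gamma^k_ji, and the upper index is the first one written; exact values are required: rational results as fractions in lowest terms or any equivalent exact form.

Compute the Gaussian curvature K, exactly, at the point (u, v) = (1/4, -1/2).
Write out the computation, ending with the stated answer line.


E = 1465/144, F = 0, G = 3249/256, EG - F^2 = 528865/4096 at the point
E_u = 0, E_v = 0, F_u = 0, F_v = 0, G_u = -399/32, G_v = 0
E_vv = 0, F_uv = 0, G_uu = 49/8
Apply the Brioschi formula K = (det M1 - det M2)/(EG - F^2)^2 over the derivative matrices of E, F, G.
M1 = [[-E_vv/2 + F_uv - G_uu/2, E_u/2, F_u - E_v/2], [F_v - G_u/2, E, F], [G_v/2, F, G]] = [[-49/16, 0, 0], [399/64, 1465/144, 0], [0, 0, 3249/256]]; det M1 = -25914385/65536
M2 = [[0, E_v/2, G_u/2], [E_v/2, E, F], [G_u/2, F, G]] = [[0, 0, -399/64], [0, 1465/144, 0], [-399/64, 0, 3249/256]]; det M2 = -25914385/65536
det M1 - det M2 = 0; K = 0 / (528865/4096)^2 = 0

Answer: K = 0


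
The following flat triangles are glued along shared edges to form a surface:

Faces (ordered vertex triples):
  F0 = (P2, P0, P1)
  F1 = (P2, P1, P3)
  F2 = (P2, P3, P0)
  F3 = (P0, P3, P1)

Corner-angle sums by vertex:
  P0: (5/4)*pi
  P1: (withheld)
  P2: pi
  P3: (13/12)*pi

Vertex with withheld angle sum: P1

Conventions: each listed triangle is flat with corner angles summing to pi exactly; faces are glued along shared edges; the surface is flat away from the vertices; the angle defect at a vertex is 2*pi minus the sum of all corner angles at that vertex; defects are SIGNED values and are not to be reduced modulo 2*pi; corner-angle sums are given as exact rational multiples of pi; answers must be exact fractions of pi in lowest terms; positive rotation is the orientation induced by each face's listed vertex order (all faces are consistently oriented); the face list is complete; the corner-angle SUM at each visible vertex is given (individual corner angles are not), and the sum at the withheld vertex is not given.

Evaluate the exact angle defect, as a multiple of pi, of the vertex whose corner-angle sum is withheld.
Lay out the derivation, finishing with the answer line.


V = 4, E = 6, F = 4; chi = V - E + F = 2
Gauss-Bonnet: total defect = 2*pi*chi = 4*pi; visible defects sum to (8/3)*pi

Answer: defect(P1) = (4/3)*pi


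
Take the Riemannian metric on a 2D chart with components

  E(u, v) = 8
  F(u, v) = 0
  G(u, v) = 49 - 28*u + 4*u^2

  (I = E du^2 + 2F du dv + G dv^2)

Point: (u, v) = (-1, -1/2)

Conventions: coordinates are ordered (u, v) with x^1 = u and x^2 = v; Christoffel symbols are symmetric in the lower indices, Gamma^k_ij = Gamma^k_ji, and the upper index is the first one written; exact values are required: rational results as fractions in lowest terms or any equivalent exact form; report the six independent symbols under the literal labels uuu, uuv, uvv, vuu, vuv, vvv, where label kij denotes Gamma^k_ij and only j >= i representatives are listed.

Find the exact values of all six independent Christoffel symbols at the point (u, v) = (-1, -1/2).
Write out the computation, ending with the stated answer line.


E = 8, F = 0, G = 81 at the point
E_u = 0, E_v = 0, F_u = 0, F_v = 0, G_u = -36, G_v = 0
EG - F^2 = 648;  g^inv = (1/648) * [[81, 0], [0, 8]]
first-kind symbols [ij,l] = (1/2)(d_i g_jl + d_j g_il - d_l g_ij): [uu,u] = E_u/2 = 0, [uu,v] = F_u - E_v/2 = 0, [uv,u] = E_v/2 = 0, [uv,v] = G_u/2 = -18, [vv,u] = F_v - G_u/2 = 18, [vv,v] = G_v/2 = 0
Gamma^u_ij = (G*[ij,u] - F*[ij,v])/(EG - F^2), Gamma^v_ij = (E*[ij,v] - F*[ij,u])/(EG - F^2)

Answer: Gamma_uuu = 0, Gamma_uuv = 0, Gamma_uvv = 9/4, Gamma_vuu = 0, Gamma_vuv = -2/9, Gamma_vvv = 0


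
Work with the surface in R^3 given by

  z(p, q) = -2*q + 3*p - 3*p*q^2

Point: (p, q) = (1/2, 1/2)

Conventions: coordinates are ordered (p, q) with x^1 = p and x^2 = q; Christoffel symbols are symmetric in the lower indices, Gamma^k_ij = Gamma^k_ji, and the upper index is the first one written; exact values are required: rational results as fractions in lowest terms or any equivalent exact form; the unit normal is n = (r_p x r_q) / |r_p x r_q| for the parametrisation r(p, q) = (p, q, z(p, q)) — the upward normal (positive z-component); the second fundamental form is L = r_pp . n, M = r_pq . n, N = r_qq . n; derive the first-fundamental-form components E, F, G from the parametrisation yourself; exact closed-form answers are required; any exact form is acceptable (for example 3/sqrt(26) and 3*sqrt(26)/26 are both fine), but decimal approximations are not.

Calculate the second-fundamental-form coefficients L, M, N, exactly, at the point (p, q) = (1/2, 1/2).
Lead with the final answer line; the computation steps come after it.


Answer: L = 0, M = -12*sqrt(293)/293, N = -12*sqrt(293)/293

z_p = 9/4, z_q = -7/2, z_pp = 0, z_pq = -3, z_qq = -3
E = 97/16, F = -63/8, G = 53/4; answer radicand W^2 = 293/16
unnormalised second-form numerators: l = 0, m = -3, n = -3; L = l/sqrt(293/16), and similarly M = m/sqrt(W^2), N = n/sqrt(W^2)


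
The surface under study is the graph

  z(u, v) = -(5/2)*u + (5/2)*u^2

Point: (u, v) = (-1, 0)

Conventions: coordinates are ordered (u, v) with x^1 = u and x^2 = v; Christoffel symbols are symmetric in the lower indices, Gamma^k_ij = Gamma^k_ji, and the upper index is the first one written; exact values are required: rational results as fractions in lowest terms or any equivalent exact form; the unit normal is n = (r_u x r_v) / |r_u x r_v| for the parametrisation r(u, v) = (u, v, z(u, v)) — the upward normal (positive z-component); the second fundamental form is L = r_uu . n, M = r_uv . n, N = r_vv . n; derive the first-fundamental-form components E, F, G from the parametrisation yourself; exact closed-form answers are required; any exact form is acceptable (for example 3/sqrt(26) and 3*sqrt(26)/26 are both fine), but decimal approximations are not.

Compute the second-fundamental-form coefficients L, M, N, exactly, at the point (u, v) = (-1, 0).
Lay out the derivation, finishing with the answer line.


z_u = -15/2, z_v = 0, z_uu = 5, z_uv = 0, z_vv = 0
E = 229/4, F = 0, G = 1; answer radicand W^2 = 229/4
unnormalised second-form numerators: l = 5, m = 0, n = 0; L = l/sqrt(229/4), and similarly M = m/sqrt(W^2), N = n/sqrt(W^2)

Answer: L = 10*sqrt(229)/229, M = 0, N = 0


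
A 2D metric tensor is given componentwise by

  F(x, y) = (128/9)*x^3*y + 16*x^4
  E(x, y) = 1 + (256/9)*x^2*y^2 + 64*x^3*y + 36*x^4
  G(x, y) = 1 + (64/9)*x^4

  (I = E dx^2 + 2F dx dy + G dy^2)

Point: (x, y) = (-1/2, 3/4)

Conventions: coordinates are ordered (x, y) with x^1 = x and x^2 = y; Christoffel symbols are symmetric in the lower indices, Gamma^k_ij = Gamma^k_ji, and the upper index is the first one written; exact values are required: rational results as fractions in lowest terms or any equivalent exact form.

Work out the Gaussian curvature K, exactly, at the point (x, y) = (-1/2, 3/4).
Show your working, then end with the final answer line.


E = 5/4, F = -1/3, G = 13/9, EG - F^2 = 61/36 at the point
E_x = 2, E_y = 8/3, F_x = 0, F_y = -16/9, G_x = -32/9, G_y = 0
E_yy = 128/9, F_xy = 32/3, G_xx = 64/3
Apply the Brioschi formula K = (det M1 - det M2)/(EG - F^2)^2 over the derivative matrices of E, F, G.
M1 = [[-E_yy/2 + F_xy - G_xx/2, E_x/2, F_x - E_y/2], [F_y - G_x/2, E, F], [G_y/2, F, G]] = [[-64/9, 1, -4/3], [0, 5/4, -1/3], [0, -1/3, 13/9]]; det M1 = -976/81
M2 = [[0, E_y/2, G_x/2], [E_y/2, E, F], [G_x/2, F, G]] = [[0, 4/3, -16/9], [4/3, 5/4, -1/3], [-16/9, -1/3, 13/9]]; det M2 = -400/81
det M1 - det M2 = -64/9; K = -64/9 / (61/36)^2 = -9216/3721

Answer: K = -9216/3721


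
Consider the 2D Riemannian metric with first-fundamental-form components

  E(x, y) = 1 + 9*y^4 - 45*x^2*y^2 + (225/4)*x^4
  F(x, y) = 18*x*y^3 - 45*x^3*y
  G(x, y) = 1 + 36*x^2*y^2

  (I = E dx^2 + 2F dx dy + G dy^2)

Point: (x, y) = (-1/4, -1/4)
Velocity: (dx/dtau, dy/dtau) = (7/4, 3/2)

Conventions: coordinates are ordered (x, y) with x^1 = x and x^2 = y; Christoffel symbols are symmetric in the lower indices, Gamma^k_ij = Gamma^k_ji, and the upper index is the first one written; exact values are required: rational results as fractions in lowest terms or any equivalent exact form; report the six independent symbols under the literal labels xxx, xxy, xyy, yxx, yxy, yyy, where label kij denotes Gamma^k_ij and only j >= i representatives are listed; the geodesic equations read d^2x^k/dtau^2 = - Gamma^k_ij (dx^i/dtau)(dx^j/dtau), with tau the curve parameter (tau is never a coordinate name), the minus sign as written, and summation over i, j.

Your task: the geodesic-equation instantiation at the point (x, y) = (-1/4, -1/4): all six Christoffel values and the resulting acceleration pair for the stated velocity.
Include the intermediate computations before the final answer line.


E = 1105/1024, F = -27/256, G = 73/64 at the point
E_x = -135/64, E_y = 27/32, F_x = 117/64, F_y = -9/64, G_x = -9/8, G_y = -9/8
EG - F^2 = 1249/1024;  g^inv = (1024/1249) * [[73/64, 27/256], [27/256, 1105/1024]]
first-kind symbols [ij,l] = (1/2)(d_i g_jl + d_j g_il - d_l g_ij): [xx,x] = E_x/2 = -135/128, [xx,y] = F_x - E_y/2 = 45/32, [xy,x] = E_y/2 = 27/64, [xy,y] = G_x/2 = -9/16, [yy,x] = F_y - G_x/2 = 27/64, [yy,y] = G_y/2 = -9/16
Gamma^x_ij = (G*[ij,x] - F*[ij,y])/(EG - F^2), Gamma^y_ij = (E*[ij,y] - F*[ij,x])/(EG - F^2)
Gamma_xxx = -1080/1249, Gamma_xxy = 432/1249, Gamma_xyy = 432/1249, Gamma_yxx = 1440/1249, Gamma_yxy = -576/1249, Gamma_yyy = -576/1249
d^2x/dtau^2 = -(Gamma_xxx*(7/4)^2 + 2*Gamma_xxy*(7/4)*(3/2) + Gamma_xyy*(3/2)^2) = 135/2498
d^2y/dtau^2 = -(Gamma_yxx*(7/4)^2 + 2*Gamma_yxy*(7/4)*(3/2) + Gamma_yyy*(3/2)^2) = -90/1249

Answer: Gamma_xxx = -1080/1249, Gamma_xxy = 432/1249, Gamma_xyy = 432/1249, Gamma_yxx = 1440/1249, Gamma_yxy = -576/1249, Gamma_yyy = -576/1249; accelerations (d^2x/dtau^2, d^2y/dtau^2) = (135/2498, -90/1249)


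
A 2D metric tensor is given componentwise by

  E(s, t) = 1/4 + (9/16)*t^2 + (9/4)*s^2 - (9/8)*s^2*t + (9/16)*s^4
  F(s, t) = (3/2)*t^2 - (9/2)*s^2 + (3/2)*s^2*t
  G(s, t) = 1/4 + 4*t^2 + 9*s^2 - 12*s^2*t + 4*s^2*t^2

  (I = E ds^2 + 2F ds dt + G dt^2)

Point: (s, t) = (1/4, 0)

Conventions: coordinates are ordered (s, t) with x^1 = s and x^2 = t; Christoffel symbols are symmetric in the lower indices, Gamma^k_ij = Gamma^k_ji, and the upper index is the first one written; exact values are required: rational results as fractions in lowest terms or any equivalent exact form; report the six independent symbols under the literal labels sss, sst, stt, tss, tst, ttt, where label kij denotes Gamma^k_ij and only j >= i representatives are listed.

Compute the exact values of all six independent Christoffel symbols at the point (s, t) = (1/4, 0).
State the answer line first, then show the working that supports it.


Answer: Gamma_sss = -9936/15733, Gamma_sst = 39600/15733, Gamma_stt = -121728/15733, Gamma_tss = -741231/251728, Gamma_tst = 57276/15733, Gamma_ttt = -49398/15733

E = 1609/4096, F = -9/32, G = 13/16 at the point
E_s = 297/256, E_t = -9/128, F_s = -9/4, F_t = 3/32, G_s = 9/2, G_t = -3/4
EG - F^2 = 15733/65536;  g^inv = (65536/15733) * [[13/16, 9/32], [9/32, 1609/4096]]
first-kind symbols [ij,l] = (1/2)(d_i g_jl + d_j g_il - d_l g_ij): [ss,s] = E_s/2 = 297/512, [ss,t] = F_s - E_t/2 = -567/256, [st,s] = E_t/2 = -9/256, [st,t] = G_s/2 = 9/4, [tt,s] = F_t - G_s/2 = -69/32, [tt,t] = G_t/2 = -3/8
Gamma^s_ij = (G*[ij,s] - F*[ij,t])/(EG - F^2), Gamma^t_ij = (E*[ij,t] - F*[ij,s])/(EG - F^2)


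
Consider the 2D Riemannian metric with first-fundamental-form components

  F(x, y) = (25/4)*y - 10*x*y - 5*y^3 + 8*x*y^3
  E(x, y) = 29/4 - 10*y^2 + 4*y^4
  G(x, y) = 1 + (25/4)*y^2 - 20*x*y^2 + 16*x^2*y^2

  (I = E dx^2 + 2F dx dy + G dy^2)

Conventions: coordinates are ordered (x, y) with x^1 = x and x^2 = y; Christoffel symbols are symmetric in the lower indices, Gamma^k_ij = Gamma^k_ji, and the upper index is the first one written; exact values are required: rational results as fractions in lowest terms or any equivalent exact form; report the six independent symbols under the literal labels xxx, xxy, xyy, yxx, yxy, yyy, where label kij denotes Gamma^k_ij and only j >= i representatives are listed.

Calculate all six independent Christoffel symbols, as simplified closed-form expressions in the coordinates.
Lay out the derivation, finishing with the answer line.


E = 29/4 - 10*y^2 + 4*y^4; F = (25/4)*y - 10*x*y - 5*y^3 + 8*x*y^3; G = 1 + (25/4)*y^2 - 20*x*y^2 + 16*x^2*y^2
Gamma^k_ij = (1/2) g^{kl} (d_i g_jl + d_j g_il - d_l g_ij), with g^inv = (1/(EG-F^2)) [[G, -F], [-F, E]]
first partials: E_x = 0, E_y = -20*y + 16*y^3, F_x = -10*y + 8*y^3, F_y = 25/4 - 10*x - 15*y^2 + 24*x*y^2, G_x = -20*y^2 + 32*x*y^2, G_y = (25/2)*y - 40*x*y + 32*x^2*y
D = EG - F^2 = 29/4 - (15/4)*y^2 - 20*x*y^2 + 4*y^4 + 16*x^2*y^2
expanded: Gamma^x_xx = (G E_x - 2F F_x + F E_y)/(2D), Gamma^x_xy = (G E_y - F G_x)/(2D), Gamma^x_yy = (2G F_y - G G_x - F G_y)/(2D), Gamma^y_xx = (2E F_x - E E_y - F E_x)/(2D), Gamma^y_xy = (E G_x - F E_y)/(2D), Gamma^y_yy = (E G_y - 2F F_y + F G_x)/(2D); substitute and cancel common factors

Answer: Gamma_xxx = 0, Gamma_xxy = (32*y^3 - 40*y)/(64*x^2*y^2 - 80*x*y^2 + 16*y^4 - 15*y^2 + 29), Gamma_xyy = (32*x*y^2 - 40*x - 20*y^2 + 25)/(64*x^2*y^2 - 80*x*y^2 + 16*y^4 - 15*y^2 + 29), Gamma_yxx = 0, Gamma_yxy = (64*x*y^2 - 40*y^2)/(64*x^2*y^2 - 80*x*y^2 + 16*y^4 - 15*y^2 + 29), Gamma_yyy = (64*x^2*y - 80*x*y + 25*y)/(64*x^2*y^2 - 80*x*y^2 + 16*y^4 - 15*y^2 + 29)


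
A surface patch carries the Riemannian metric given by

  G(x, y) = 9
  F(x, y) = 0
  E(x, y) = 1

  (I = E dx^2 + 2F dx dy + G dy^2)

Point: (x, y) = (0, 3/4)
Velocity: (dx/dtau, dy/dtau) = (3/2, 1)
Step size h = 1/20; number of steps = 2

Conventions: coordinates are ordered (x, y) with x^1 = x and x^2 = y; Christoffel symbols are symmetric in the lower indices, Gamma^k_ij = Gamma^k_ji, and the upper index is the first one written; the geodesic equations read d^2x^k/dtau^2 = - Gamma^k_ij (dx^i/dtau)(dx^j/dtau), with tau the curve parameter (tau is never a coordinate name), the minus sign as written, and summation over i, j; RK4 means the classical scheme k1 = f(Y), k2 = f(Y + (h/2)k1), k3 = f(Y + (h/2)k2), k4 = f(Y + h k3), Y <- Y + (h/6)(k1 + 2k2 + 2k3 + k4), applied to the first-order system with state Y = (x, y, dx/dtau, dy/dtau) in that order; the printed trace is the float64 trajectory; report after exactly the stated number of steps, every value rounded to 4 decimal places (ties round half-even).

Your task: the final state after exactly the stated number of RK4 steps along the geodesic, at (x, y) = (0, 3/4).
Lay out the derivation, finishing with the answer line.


f(Y) = (dx/dtau, dy/dtau, -Gamma^x_ij Y'^i Y'^j, -Gamma^y_ij Y'^i Y'^j) with the Gammas evaluated at the stage position; h = 0.050000; intermediate values shown to 6 dp
step 0: x = 0.0000, y = 0.7500, dx/dtau = 1.5000, dy/dtau = 1.0000
step 1:
  k1: at (x, y) = (0.000000, 0.750000), (dx/dtau, dy/dtau) = (1.500000, 1.000000); Gamma_xxx = 0.000000, Gamma_xxy = 0.000000, Gamma_xyy = 0.000000, Gamma_yxx = 0.000000, Gamma_yxy = 0.000000, Gamma_yyy = 0.000000; k1 = (1.500000, 1.000000, 0.000000, 0.000000)
  k2: at (x, y) = (0.037500, 0.775000), (dx/dtau, dy/dtau) = (1.500000, 1.000000); Gamma_xxx = 0.000000, Gamma_xxy = 0.000000, Gamma_xyy = 0.000000, Gamma_yxx = 0.000000, Gamma_yxy = 0.000000, Gamma_yyy = 0.000000; k2 = (1.500000, 1.000000, 0.000000, 0.000000)
  k3: at (x, y) = (0.037500, 0.775000), (dx/dtau, dy/dtau) = (1.500000, 1.000000); Gamma_xxx = 0.000000, Gamma_xxy = 0.000000, Gamma_xyy = 0.000000, Gamma_yxx = 0.000000, Gamma_yxy = 0.000000, Gamma_yyy = 0.000000; k3 = (1.500000, 1.000000, 0.000000, 0.000000)
  k4: at (x, y) = (0.075000, 0.800000), (dx/dtau, dy/dtau) = (1.500000, 1.000000); Gamma_xxx = 0.000000, Gamma_xxy = 0.000000, Gamma_xyy = 0.000000, Gamma_yxx = 0.000000, Gamma_yxy = 0.000000, Gamma_yyy = 0.000000; k4 = (1.500000, 1.000000, 0.000000, 0.000000)
  Y <- Y + (h/6)(k1 + 2k2 + 2k3 + k4): x = 0.0750, y = 0.8000, dx/dtau = 1.5000, dy/dtau = 1.0000
step 2:
  k1: at (x, y) = (0.075000, 0.800000), (dx/dtau, dy/dtau) = (1.500000, 1.000000); Gamma_xxx = 0.000000, Gamma_xxy = 0.000000, Gamma_xyy = 0.000000, Gamma_yxx = 0.000000, Gamma_yxy = 0.000000, Gamma_yyy = 0.000000; k1 = (1.500000, 1.000000, 0.000000, 0.000000)
  k2: at (x, y) = (0.112500, 0.825000), (dx/dtau, dy/dtau) = (1.500000, 1.000000); Gamma_xxx = 0.000000, Gamma_xxy = 0.000000, Gamma_xyy = 0.000000, Gamma_yxx = 0.000000, Gamma_yxy = 0.000000, Gamma_yyy = 0.000000; k2 = (1.500000, 1.000000, 0.000000, 0.000000)
  k3: at (x, y) = (0.112500, 0.825000), (dx/dtau, dy/dtau) = (1.500000, 1.000000); Gamma_xxx = 0.000000, Gamma_xxy = 0.000000, Gamma_xyy = 0.000000, Gamma_yxx = 0.000000, Gamma_yxy = 0.000000, Gamma_yyy = 0.000000; k3 = (1.500000, 1.000000, 0.000000, 0.000000)
  k4: at (x, y) = (0.150000, 0.850000), (dx/dtau, dy/dtau) = (1.500000, 1.000000); Gamma_xxx = 0.000000, Gamma_xxy = 0.000000, Gamma_xyy = 0.000000, Gamma_yxx = 0.000000, Gamma_yxy = 0.000000, Gamma_yyy = 0.000000; k4 = (1.500000, 1.000000, 0.000000, 0.000000)
  Y <- Y + (h/6)(k1 + 2k2 + 2k3 + k4): x = 0.1500, y = 0.8500, dx/dtau = 1.5000, dy/dtau = 1.0000

Answer: x = 0.1500, y = 0.8500, dx/dtau = 1.5000, dy/dtau = 1.0000


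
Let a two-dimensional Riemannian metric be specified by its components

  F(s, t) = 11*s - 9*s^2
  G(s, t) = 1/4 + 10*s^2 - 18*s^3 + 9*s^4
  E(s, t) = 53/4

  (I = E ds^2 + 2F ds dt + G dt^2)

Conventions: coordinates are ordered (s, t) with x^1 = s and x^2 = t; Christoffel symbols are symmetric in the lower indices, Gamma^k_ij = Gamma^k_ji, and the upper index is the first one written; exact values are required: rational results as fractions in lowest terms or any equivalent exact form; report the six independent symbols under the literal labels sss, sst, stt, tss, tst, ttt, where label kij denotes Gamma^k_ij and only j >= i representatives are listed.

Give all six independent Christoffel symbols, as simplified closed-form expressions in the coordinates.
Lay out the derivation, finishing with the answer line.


E = 53/4; F = 11*s - 9*s^2; G = 1/4 + 10*s^2 - 18*s^3 + 9*s^4
Gamma^k_ij = (1/2) g^{kl} (d_i g_jl + d_j g_il - d_l g_ij), with g^inv = (1/(EG-F^2)) [[G, -F], [-F, E]]
first partials: E_s = 0, E_t = 0, F_s = 11 - 18*s, F_t = 0, G_s = 20*s - 54*s^2 + 36*s^3, G_t = 0
D = EG - F^2 = 53/16 + (23/2)*s^2 - (81/2)*s^3 + (153/4)*s^4
expanded: Gamma^s_ss = (G E_s - 2F F_s + F E_t)/(2D), Gamma^s_st = (G E_t - F G_s)/(2D), Gamma^s_tt = (2G F_t - G G_s - F G_t)/(2D), Gamma^t_ss = (2E F_s - E E_t - F E_s)/(2D), Gamma^t_st = (E G_s - F E_t)/(2D), Gamma^t_tt = (E G_t - 2F F_t + F G_s)/(2D); substitute and cancel common factors

Answer: Gamma_sss = (-2592*s^3 + 4752*s^2 - 1936*s)/(612*s^4 - 648*s^3 + 184*s^2 + 53), Gamma_sst = (2592*s^5 - 7056*s^4 + 6192*s^3 - 1760*s^2)/(612*s^4 - 648*s^3 + 184*s^2 + 53), Gamma_stt = (-2592*s^7 + 9072*s^6 - 12096*s^5 + 7200*s^4 - 1672*s^3 + 108*s^2 - 40*s)/(612*s^4 - 648*s^3 + 184*s^2 + 53), Gamma_tss = (2332 - 3816*s)/(612*s^4 - 648*s^3 + 184*s^2 + 53), Gamma_tst = (3816*s^3 - 5724*s^2 + 2120*s)/(612*s^4 - 648*s^3 + 184*s^2 + 53), Gamma_ttt = (-2592*s^5 + 7056*s^4 - 6192*s^3 + 1760*s^2)/(612*s^4 - 648*s^3 + 184*s^2 + 53)


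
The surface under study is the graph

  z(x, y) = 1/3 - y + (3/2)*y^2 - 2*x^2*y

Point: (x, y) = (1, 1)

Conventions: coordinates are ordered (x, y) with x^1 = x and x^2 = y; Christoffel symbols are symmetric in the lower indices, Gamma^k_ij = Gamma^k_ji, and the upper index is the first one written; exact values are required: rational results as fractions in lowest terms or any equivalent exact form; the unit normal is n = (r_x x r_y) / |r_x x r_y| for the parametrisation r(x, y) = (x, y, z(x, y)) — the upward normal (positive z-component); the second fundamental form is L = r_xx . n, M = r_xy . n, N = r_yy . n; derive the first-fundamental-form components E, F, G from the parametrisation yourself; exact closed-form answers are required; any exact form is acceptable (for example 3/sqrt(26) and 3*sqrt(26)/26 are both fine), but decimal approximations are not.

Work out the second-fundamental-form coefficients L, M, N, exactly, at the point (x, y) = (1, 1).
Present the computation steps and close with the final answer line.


z_x = -4, z_y = 0, z_xx = -4, z_xy = -4, z_yy = 3
E = 17, F = 0, G = 1; answer radicand W^2 = 17
unnormalised second-form numerators: l = -4, m = -4, n = 3; L = l/sqrt(17), and similarly M = m/sqrt(W^2), N = n/sqrt(W^2)

Answer: L = -4*sqrt(17)/17, M = -4*sqrt(17)/17, N = 3*sqrt(17)/17


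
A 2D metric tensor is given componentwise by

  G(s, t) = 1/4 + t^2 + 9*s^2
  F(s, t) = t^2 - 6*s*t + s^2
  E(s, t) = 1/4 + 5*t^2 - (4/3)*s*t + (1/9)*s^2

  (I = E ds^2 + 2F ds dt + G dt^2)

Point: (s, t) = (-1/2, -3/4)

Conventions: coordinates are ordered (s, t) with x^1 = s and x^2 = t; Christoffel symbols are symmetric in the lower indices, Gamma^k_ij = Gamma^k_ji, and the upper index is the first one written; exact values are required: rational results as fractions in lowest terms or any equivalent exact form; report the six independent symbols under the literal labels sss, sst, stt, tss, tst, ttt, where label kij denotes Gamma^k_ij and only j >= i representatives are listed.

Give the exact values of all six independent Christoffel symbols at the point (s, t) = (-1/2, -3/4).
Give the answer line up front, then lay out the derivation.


Answer: Gamma_sss = 6511/3379, Gamma_sst = -9753/3379, Gamma_stt = 9963/3379, Gamma_tss = 32063/10137, Gamma_tst = -9543/3379, Gamma_ttt = 3849/3379

E = 373/144, F = -23/16, G = 49/16 at the point
E_s = 8/9, E_t = -41/6, F_s = 7/2, F_t = 3/2, G_s = -9, G_t = -3/2
EG - F^2 = 3379/576;  g^inv = (576/3379) * [[49/16, 23/16], [23/16, 373/144]]
first-kind symbols [ij,l] = (1/2)(d_i g_jl + d_j g_il - d_l g_ij): [ss,s] = E_s/2 = 4/9, [ss,t] = F_s - E_t/2 = 83/12, [st,s] = E_t/2 = -41/12, [st,t] = G_s/2 = -9/2, [tt,s] = F_t - G_s/2 = 6, [tt,t] = G_t/2 = -3/4
Gamma^s_ij = (G*[ij,s] - F*[ij,t])/(EG - F^2), Gamma^t_ij = (E*[ij,t] - F*[ij,s])/(EG - F^2)


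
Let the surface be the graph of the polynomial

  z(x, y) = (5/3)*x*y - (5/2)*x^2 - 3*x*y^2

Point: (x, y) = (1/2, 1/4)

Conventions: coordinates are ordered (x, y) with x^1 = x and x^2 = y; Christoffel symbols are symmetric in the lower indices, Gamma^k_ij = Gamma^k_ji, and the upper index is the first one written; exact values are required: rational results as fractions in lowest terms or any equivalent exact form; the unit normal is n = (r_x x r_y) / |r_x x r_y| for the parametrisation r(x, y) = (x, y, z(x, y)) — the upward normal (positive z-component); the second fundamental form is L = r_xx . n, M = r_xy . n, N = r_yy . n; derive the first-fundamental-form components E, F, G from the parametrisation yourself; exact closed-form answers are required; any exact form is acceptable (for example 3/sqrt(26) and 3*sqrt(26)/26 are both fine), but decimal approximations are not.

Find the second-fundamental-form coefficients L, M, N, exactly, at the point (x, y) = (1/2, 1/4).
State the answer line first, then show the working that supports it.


Answer: L = -240*sqrt(14201)/14201, M = 8*sqrt(14201)/14201, N = -144*sqrt(14201)/14201

z_x = -109/48, z_y = 1/12, z_xx = -5, z_xy = 1/6, z_yy = -3
E = 14185/2304, F = -109/576, G = 145/144; answer radicand W^2 = 14201/2304
unnormalised second-form numerators: l = -5, m = 1/6, n = -3; L = l/sqrt(14201/2304), and similarly M = m/sqrt(W^2), N = n/sqrt(W^2)


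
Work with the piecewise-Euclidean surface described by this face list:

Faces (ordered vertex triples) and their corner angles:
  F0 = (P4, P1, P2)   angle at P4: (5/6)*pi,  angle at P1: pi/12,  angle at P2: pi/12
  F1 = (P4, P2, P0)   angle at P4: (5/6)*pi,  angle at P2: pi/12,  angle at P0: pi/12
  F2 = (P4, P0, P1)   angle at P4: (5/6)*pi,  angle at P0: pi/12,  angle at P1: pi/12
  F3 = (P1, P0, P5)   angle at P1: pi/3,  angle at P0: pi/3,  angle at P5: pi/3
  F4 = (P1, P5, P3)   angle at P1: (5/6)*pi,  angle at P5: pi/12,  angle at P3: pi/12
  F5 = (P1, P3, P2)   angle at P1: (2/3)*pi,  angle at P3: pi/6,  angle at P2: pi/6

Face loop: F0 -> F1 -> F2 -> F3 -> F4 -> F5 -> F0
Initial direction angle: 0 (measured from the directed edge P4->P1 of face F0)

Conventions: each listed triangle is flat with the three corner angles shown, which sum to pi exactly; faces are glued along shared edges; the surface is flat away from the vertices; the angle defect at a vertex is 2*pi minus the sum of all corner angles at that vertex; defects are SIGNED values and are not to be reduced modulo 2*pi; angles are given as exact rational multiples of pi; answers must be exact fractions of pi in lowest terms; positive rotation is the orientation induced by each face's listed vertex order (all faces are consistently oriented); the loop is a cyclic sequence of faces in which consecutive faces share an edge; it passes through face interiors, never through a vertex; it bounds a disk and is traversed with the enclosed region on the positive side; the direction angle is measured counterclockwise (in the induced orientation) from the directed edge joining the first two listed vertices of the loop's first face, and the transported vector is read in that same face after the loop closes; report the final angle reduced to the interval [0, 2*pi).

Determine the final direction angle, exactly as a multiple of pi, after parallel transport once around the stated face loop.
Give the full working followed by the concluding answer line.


enclosed vertex P1: corner angles sum to 2*pi, defect = 2*pi - 2*pi = 0
enclosed vertex P4: corner angles sum to (5/2)*pi, defect = 2*pi - (5/2)*pi = -pi/2
summing the enclosed defects onto the initial angle, mod 2*pi in the induced orientation:
final angle = 0 - pi/2 = (3/2)*pi (mod 2*pi)

Answer: final direction angle = (3/2)*pi


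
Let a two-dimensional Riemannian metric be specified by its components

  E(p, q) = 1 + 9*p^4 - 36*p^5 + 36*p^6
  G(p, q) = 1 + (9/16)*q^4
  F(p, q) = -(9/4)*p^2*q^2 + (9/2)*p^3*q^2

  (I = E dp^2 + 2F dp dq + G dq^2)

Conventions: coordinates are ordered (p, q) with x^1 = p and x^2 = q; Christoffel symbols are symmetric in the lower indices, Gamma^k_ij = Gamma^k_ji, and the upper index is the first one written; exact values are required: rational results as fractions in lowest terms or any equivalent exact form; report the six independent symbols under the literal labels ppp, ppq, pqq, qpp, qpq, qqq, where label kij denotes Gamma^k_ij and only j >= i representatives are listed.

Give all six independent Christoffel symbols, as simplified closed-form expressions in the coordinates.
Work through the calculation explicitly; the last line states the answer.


E = 1 + 9*p^4 - 36*p^5 + 36*p^6; F = -(9/4)*p^2*q^2 + (9/2)*p^3*q^2; G = 1 + (9/16)*q^4
Gamma^k_ij = (1/2) g^{kl} (d_i g_jl + d_j g_il - d_l g_ij), with g^inv = (1/(EG-F^2)) [[G, -F], [-F, E]]
first partials: E_p = 36*p^3 - 180*p^4 + 216*p^5, E_q = 0, F_p = -(9/2)*p*q^2 + (27/2)*p^2*q^2, F_q = -(9/2)*p^2*q + 9*p^3*q, G_p = 0, G_q = (9/4)*q^3
D = EG - F^2 = 1 + (9/16)*q^4 + 9*p^4 - 36*p^5 + 36*p^6
expanded: Gamma^p_pp = (G E_p - 2F F_p + F E_q)/(2D), Gamma^p_pq = (G E_q - F G_p)/(2D), Gamma^p_qq = (2G F_q - G G_p - F G_q)/(2D), Gamma^q_pp = (2E F_p - E E_q - F E_p)/(2D), Gamma^q_pq = (E G_p - F E_q)/(2D), Gamma^q_qq = (E G_q - 2F F_q + F G_p)/(2D); substitute and cancel common factors

Answer: Gamma_ppp = (1728*p^5 - 1440*p^4 + 288*p^3)/(576*p^6 - 576*p^5 + 144*p^4 + 9*q^4 + 16), Gamma_ppq = 0, Gamma_pqq = (144*p^3*q - 72*p^2*q)/(576*p^6 - 576*p^5 + 144*p^4 + 9*q^4 + 16), Gamma_qpp = (216*p^2*q^2 - 72*p*q^2)/(576*p^6 - 576*p^5 + 144*p^4 + 9*q^4 + 16), Gamma_qpq = 0, Gamma_qqq = 18*q^3/(576*p^6 - 576*p^5 + 144*p^4 + 9*q^4 + 16)


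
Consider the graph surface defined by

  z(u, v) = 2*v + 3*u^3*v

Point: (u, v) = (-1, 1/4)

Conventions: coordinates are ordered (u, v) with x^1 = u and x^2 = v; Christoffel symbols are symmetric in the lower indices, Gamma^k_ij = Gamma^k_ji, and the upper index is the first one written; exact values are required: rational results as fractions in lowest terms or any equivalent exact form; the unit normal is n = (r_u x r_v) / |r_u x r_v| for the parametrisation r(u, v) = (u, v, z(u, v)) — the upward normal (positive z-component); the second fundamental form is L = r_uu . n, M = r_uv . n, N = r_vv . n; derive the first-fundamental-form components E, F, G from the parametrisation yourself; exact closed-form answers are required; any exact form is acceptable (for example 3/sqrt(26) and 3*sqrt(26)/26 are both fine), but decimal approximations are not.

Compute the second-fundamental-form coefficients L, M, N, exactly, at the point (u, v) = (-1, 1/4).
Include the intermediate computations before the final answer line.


z_u = 9/4, z_v = -1, z_uu = -9/2, z_uv = 9, z_vv = 0
E = 97/16, F = -9/4, G = 2; answer radicand W^2 = 113/16
unnormalised second-form numerators: l = -9/2, m = 9, n = 0; L = l/sqrt(113/16), and similarly M = m/sqrt(W^2), N = n/sqrt(W^2)

Answer: L = -18*sqrt(113)/113, M = 36*sqrt(113)/113, N = 0


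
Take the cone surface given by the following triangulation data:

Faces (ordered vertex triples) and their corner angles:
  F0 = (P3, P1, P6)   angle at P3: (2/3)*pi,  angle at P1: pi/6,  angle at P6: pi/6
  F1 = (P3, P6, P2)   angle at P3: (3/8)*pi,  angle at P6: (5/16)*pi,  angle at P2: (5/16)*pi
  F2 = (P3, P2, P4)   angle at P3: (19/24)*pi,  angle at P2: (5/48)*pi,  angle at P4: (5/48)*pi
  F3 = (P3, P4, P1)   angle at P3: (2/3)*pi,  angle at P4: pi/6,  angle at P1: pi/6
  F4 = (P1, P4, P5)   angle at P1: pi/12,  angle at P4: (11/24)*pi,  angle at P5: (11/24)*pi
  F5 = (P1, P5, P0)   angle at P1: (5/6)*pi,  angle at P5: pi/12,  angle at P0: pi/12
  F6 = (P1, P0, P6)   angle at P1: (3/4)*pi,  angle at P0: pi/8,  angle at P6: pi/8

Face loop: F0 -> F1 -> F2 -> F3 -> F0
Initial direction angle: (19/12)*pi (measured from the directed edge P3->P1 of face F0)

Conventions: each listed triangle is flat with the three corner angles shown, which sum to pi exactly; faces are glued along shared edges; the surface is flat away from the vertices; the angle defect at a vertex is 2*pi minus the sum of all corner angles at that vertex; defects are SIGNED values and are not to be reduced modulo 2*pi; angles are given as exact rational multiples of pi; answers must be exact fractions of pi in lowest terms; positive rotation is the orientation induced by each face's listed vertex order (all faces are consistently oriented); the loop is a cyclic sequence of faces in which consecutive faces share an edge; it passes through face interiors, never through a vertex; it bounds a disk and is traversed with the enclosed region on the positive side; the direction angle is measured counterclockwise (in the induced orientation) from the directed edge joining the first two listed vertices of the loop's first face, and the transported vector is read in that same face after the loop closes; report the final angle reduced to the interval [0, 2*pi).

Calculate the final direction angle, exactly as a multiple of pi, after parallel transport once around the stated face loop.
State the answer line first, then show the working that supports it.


Answer: final direction angle = (13/12)*pi

enclosed vertex P3: corner angles sum to (5/2)*pi, defect = 2*pi - (5/2)*pi = -pi/2
summing the enclosed defects onto the initial angle, mod 2*pi in the induced orientation:
final angle = (19/12)*pi - pi/2 = (13/12)*pi (mod 2*pi)
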